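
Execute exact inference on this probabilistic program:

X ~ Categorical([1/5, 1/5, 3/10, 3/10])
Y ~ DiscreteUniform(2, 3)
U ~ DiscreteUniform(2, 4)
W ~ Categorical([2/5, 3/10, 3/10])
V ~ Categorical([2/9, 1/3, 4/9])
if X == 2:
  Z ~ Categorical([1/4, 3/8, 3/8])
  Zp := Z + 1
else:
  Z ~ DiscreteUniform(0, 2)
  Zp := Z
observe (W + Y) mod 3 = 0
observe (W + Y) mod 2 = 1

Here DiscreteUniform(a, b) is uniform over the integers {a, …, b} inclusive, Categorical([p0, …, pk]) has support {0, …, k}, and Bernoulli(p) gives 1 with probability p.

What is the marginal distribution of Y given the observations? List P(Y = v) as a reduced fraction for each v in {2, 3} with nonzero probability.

P(Y=2) = 3/7, P(Y=3) = 4/7

Enumerate traces; 216 have nonzero weight after conditioning:
  (X=0, Y=2, U=2, W=1, V=0, Z=0) weight 1/1350
  (X=0, Y=2, U=2, W=1, V=0, Z=1) weight 1/1350
  (X=0, Y=2, U=2, W=1, V=0, Z=2) weight 1/1350
  (X=0, Y=2, U=2, W=1, V=1, Z=0) weight 1/900
  (X=0, Y=2, U=2, W=1, V=1, Z=1) weight 1/900
  (X=0, Y=2, U=2, W=1, V=1, Z=2) weight 1/900
  (X=0, Y=2, U=2, W=1, V=2, Z=0) weight 1/675
  (X=0, Y=2, U=2, W=1, V=2, Z=1) weight 1/675
  (X=0, Y=3, U=2, W=0, V=0, Z=0) weight 2/2025
  … 207 more
Group by Y:
  weight(Y=2) = 3/20
  weight(Y=3) = 1/5
Total weight = 3/20 + 1/5 = 7/20
P(Y=2 | obs) = 3/20 / 7/20 = 3/7
P(Y=3 | obs) = 1/5 / 7/20 = 4/7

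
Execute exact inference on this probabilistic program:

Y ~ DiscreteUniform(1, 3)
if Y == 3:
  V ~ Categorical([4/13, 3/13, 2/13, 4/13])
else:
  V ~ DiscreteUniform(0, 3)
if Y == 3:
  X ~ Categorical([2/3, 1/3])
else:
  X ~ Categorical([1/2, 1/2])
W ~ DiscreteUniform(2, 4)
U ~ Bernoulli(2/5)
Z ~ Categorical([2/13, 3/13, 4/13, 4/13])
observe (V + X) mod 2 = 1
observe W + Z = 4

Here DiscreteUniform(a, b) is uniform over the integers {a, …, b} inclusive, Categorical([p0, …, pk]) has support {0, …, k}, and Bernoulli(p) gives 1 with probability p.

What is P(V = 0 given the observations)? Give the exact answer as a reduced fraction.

P(V = 0 | obs) = 55/236

Enumerate traces; 72 have nonzero weight after conditioning:
  (Y=1, V=0, X=1, W=2, U=0, Z=2) weight 1/390
  (Y=1, V=0, X=1, W=2, U=1, Z=2) weight 1/585
  (Y=1, V=0, X=1, W=3, U=0, Z=1) weight 1/520
  (Y=1, V=0, X=1, W=3, U=1, Z=1) weight 1/780
  (Y=1, V=0, X=1, W=4, U=0, Z=0) weight 1/780
  (Y=1, V=0, X=1, W=4, U=1, Z=0) weight 1/1170
  (Y=1, V=1, X=0, W=2, U=0, Z=2) weight 1/390
  (Y=1, V=1, X=0, W=2, U=1, Z=2) weight 1/585
  (Y=1, V=2, X=1, W=2, U=0, Z=2) weight 1/390
  (Y=1, V=3, X=0, W=2, U=0, Z=2) weight 1/390
  … 62 more
Group by V:
  weight(V=0) = 55/2028
  weight(V=1) = 21/676
  weight(V=2) = 47/2028
  weight(V=3) = 71/2028
Total weight = 55/2028 + 21/676 + 47/2028 + 71/2028 = 59/507
P(V=0 | obs) = 55/2028 / 59/507 = 55/236
P(V=1 | obs) = 21/676 / 59/507 = 63/236
P(V=2 | obs) = 47/2028 / 59/507 = 47/236
P(V=3 | obs) = 71/2028 / 59/507 = 71/236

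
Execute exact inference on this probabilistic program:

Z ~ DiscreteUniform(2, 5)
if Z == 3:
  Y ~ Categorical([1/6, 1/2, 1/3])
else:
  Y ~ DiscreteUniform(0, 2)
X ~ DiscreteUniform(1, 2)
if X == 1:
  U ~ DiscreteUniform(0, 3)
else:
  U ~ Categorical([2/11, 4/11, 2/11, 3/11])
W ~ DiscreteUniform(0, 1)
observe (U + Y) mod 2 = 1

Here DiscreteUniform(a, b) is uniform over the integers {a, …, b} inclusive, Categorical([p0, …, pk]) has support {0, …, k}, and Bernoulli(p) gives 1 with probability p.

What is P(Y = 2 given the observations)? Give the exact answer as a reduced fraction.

P(Y = 2 | obs) = 100/273

Enumerate traces; 96 have nonzero weight after conditioning:
  (Z=2, Y=0, X=1, U=1, W=0) weight 1/192
  (Z=2, Y=0, X=1, U=1, W=1) weight 1/192
  (Z=2, Y=0, X=1, U=3, W=0) weight 1/192
  (Z=2, Y=0, X=1, U=3, W=1) weight 1/192
  (Z=2, Y=0, X=2, U=1, W=0) weight 1/132
  (Z=2, Y=0, X=2, U=1, W=1) weight 1/132
  (Z=2, Y=0, X=2, U=3, W=0) weight 1/176
  (Z=2, Y=0, X=2, U=3, W=1) weight 1/176
  (Z=2, Y=1, X=1, U=0, W=0) weight 1/192
  (Z=2, Y=2, X=1, U=1, W=0) weight 1/192
  … 86 more
Group by Y:
  weight(Y=0) = 175/1056
  weight(Y=1) = 57/352
  weight(Y=2) = 25/132
Total weight = 175/1056 + 57/352 + 25/132 = 91/176
P(Y=0 | obs) = 175/1056 / 91/176 = 25/78
P(Y=1 | obs) = 57/352 / 91/176 = 57/182
P(Y=2 | obs) = 25/132 / 91/176 = 100/273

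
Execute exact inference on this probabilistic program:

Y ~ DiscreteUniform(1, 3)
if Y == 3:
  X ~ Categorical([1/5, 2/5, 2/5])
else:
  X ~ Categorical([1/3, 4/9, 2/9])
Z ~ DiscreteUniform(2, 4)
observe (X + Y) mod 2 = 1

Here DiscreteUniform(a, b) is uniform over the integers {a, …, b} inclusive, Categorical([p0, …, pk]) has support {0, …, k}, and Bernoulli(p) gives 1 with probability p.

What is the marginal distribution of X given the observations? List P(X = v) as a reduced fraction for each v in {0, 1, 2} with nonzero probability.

P(X=0) = 1/3, P(X=1) = 5/18, P(X=2) = 7/18

Enumerate traces; 15 have nonzero weight after conditioning:
  (Y=1, X=0, Z=2) weight 1/27
  (Y=1, X=0, Z=3) weight 1/27
  (Y=1, X=0, Z=4) weight 1/27
  (Y=1, X=2, Z=2) weight 2/81
  (Y=1, X=2, Z=3) weight 2/81
  (Y=1, X=2, Z=4) weight 2/81
  (Y=2, X=1, Z=2) weight 4/81
  (Y=2, X=1, Z=3) weight 4/81
  … 7 more
Group by X:
  weight(X=0) = 8/45
  weight(X=1) = 4/27
  weight(X=2) = 28/135
Total weight = 8/45 + 4/27 + 28/135 = 8/15
P(X=0 | obs) = 8/45 / 8/15 = 1/3
P(X=1 | obs) = 4/27 / 8/15 = 5/18
P(X=2 | obs) = 28/135 / 8/15 = 7/18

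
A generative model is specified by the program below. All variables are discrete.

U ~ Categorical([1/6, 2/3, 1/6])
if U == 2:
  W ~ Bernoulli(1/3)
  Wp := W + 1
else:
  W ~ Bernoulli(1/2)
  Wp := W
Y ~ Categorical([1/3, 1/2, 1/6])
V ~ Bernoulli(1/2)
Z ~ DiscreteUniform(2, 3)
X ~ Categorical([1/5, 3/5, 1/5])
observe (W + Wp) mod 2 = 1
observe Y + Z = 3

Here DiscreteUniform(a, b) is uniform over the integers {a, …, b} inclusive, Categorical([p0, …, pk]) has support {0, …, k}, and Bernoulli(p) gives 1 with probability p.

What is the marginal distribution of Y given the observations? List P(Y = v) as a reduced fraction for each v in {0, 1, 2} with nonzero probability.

Enumerate traces; 24 have nonzero weight after conditioning:
  (U=2, W=0, Y=0, V=0, Z=3, X=0) weight 1/540
  (U=2, W=0, Y=0, V=0, Z=3, X=1) weight 1/180
  (U=2, W=0, Y=0, V=0, Z=3, X=2) weight 1/540
  (U=2, W=0, Y=0, V=1, Z=3, X=0) weight 1/540
  (U=2, W=0, Y=0, V=1, Z=3, X=1) weight 1/180
  (U=2, W=0, Y=0, V=1, Z=3, X=2) weight 1/540
  (U=2, W=0, Y=1, V=0, Z=2, X=0) weight 1/360
  (U=2, W=0, Y=1, V=0, Z=2, X=1) weight 1/120
  … 16 more
Group by Y:
  weight(Y=0) = 1/36
  weight(Y=1) = 1/24
Total weight = 1/36 + 1/24 = 5/72
P(Y=0 | obs) = 1/36 / 5/72 = 2/5
P(Y=1 | obs) = 1/24 / 5/72 = 3/5

P(Y=0) = 2/5, P(Y=1) = 3/5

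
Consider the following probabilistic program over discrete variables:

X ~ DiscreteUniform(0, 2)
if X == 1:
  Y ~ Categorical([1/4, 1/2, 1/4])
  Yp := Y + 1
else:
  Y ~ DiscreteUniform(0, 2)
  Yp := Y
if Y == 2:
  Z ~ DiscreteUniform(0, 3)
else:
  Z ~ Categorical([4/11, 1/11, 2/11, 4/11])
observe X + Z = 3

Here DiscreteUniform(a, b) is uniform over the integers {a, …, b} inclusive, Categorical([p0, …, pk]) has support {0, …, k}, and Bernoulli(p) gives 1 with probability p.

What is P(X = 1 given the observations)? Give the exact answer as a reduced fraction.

P(X = 1 | obs) = 105/353

Enumerate traces; 9 have nonzero weight after conditioning:
  (X=0, Y=0, Z=3) weight 4/99
  (X=0, Y=1, Z=3) weight 4/99
  (X=0, Y=2, Z=3) weight 1/36
  (X=1, Y=0, Z=2) weight 1/66
  (X=1, Y=1, Z=2) weight 1/33
  (X=1, Y=2, Z=2) weight 1/48
  (X=2, Y=0, Z=1) weight 1/99
  (X=2, Y=1, Z=1) weight 1/99
  … 1 more
Group by X:
  weight(X=0) = 43/396
  weight(X=1) = 35/528
  weight(X=2) = 19/396
Total weight = 43/396 + 35/528 + 19/396 = 353/1584
P(X=0 | obs) = 43/396 / 353/1584 = 172/353
P(X=1 | obs) = 35/528 / 353/1584 = 105/353
P(X=2 | obs) = 19/396 / 353/1584 = 76/353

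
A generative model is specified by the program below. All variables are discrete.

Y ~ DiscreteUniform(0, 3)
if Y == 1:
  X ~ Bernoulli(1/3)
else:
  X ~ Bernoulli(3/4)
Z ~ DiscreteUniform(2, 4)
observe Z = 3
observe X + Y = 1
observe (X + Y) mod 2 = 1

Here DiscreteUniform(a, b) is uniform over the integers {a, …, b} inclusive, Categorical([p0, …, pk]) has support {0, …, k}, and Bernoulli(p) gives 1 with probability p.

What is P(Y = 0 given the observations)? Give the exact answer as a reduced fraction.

P(Y = 0 | obs) = 9/17

Enumerate traces; 2 have nonzero weight after conditioning:
  (Y=0, X=1, Z=3) weight 1/16
  (Y=1, X=0, Z=3) weight 1/18
Group by Y:
  weight(Y=0) = 1/16
  weight(Y=1) = 1/18
Total weight = 1/16 + 1/18 = 17/144
P(Y=0 | obs) = 1/16 / 17/144 = 9/17
P(Y=1 | obs) = 1/18 / 17/144 = 8/17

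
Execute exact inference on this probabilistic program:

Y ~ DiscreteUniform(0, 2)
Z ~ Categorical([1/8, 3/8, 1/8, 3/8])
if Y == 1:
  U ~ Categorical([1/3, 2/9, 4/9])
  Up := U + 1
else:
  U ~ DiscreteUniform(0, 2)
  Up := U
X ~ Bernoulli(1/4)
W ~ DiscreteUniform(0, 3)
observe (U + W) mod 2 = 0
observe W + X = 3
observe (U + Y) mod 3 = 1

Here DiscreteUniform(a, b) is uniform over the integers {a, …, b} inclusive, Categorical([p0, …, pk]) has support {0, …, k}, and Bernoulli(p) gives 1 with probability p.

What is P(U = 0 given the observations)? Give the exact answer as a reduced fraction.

P(U = 0 | obs) = 1/5

Enumerate traces; 12 have nonzero weight after conditioning:
  (Y=0, Z=0, U=1, X=0, W=3) weight 1/384
  (Y=0, Z=1, U=1, X=0, W=3) weight 1/128
  (Y=0, Z=2, U=1, X=0, W=3) weight 1/384
  (Y=0, Z=3, U=1, X=0, W=3) weight 1/128
  (Y=1, Z=0, U=0, X=1, W=2) weight 1/1152
  (Y=1, Z=1, U=0, X=1, W=2) weight 1/384
  (Y=1, Z=2, U=0, X=1, W=2) weight 1/1152
  (Y=1, Z=3, U=0, X=1, W=2) weight 1/384
  (Y=2, Z=0, U=2, X=1, W=2) weight 1/1152
  … 3 more
Group by U:
  weight(U=0) = 1/144
  weight(U=1) = 1/48
  weight(U=2) = 1/144
Total weight = 1/144 + 1/48 + 1/144 = 5/144
P(U=0 | obs) = 1/144 / 5/144 = 1/5
P(U=1 | obs) = 1/48 / 5/144 = 3/5
P(U=2 | obs) = 1/144 / 5/144 = 1/5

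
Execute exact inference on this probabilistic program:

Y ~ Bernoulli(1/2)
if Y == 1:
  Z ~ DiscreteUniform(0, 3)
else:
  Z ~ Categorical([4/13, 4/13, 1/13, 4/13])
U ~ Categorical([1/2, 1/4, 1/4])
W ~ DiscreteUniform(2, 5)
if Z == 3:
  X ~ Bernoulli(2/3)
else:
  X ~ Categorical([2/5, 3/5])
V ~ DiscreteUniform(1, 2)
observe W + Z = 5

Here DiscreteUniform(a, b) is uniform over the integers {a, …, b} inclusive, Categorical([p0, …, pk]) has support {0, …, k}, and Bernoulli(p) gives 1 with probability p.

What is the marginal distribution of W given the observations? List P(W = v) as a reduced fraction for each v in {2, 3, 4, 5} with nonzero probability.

P(W=2) = 29/104, P(W=3) = 17/104, P(W=4) = 29/104, P(W=5) = 29/104

Enumerate traces; 96 have nonzero weight after conditioning:
  (Y=0, Z=0, U=0, W=5, X=0, V=1) weight 1/260
  (Y=0, Z=0, U=0, W=5, X=0, V=2) weight 1/260
  (Y=0, Z=0, U=0, W=5, X=1, V=1) weight 3/520
  (Y=0, Z=0, U=0, W=5, X=1, V=2) weight 3/520
  (Y=0, Z=0, U=1, W=5, X=0, V=1) weight 1/520
  (Y=0, Z=0, U=1, W=5, X=0, V=2) weight 1/520
  (Y=0, Z=0, U=1, W=5, X=1, V=1) weight 3/1040
  (Y=0, Z=0, U=1, W=5, X=1, V=2) weight 3/1040
  (Y=0, Z=1, U=0, W=4, X=0, V=1) weight 1/260
  (Y=0, Z=2, U=0, W=3, X=0, V=1) weight 1/1040
  … 86 more
Group by W:
  weight(W=2) = 29/416
  weight(W=3) = 17/416
  weight(W=4) = 29/416
  weight(W=5) = 29/416
Total weight = 29/416 + 17/416 + 29/416 + 29/416 = 1/4
P(W=2 | obs) = 29/416 / 1/4 = 29/104
P(W=3 | obs) = 17/416 / 1/4 = 17/104
P(W=4 | obs) = 29/416 / 1/4 = 29/104
P(W=5 | obs) = 29/416 / 1/4 = 29/104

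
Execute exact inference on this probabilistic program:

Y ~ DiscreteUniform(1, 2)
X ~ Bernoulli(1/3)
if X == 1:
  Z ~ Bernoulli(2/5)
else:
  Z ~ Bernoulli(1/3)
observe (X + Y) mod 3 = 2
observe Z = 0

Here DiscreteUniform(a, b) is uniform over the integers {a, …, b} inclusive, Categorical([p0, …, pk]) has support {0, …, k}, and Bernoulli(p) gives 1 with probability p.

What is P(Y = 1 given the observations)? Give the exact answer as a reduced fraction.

Enumerate traces; 2 have nonzero weight after conditioning:
  (Y=1, X=1, Z=0) weight 1/10
  (Y=2, X=0, Z=0) weight 2/9
Group by Y:
  weight(Y=1) = 1/10
  weight(Y=2) = 2/9
Total weight = 1/10 + 2/9 = 29/90
P(Y=1 | obs) = 1/10 / 29/90 = 9/29
P(Y=2 | obs) = 2/9 / 29/90 = 20/29

P(Y = 1 | obs) = 9/29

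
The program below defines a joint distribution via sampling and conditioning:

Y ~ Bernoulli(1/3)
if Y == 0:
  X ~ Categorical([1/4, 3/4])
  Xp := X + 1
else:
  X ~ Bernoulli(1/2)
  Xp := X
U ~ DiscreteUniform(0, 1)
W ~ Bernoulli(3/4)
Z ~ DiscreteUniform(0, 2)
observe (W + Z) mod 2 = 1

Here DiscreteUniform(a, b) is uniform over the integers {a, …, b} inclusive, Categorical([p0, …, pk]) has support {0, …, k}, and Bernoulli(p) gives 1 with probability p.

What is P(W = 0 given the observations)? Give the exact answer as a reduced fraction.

Enumerate traces; 24 have nonzero weight after conditioning:
  (Y=0, X=0, U=0, W=0, Z=1) weight 1/144
  (Y=0, X=0, U=0, W=1, Z=0) weight 1/48
  (Y=0, X=0, U=0, W=1, Z=2) weight 1/48
  (Y=0, X=0, U=1, W=0, Z=1) weight 1/144
  (Y=0, X=0, U=1, W=1, Z=0) weight 1/48
  (Y=0, X=0, U=1, W=1, Z=2) weight 1/48
  (Y=0, X=1, U=0, W=0, Z=1) weight 1/48
  (Y=0, X=1, U=0, W=1, Z=0) weight 1/16
  … 16 more
Group by W:
  weight(W=0) = 1/12
  weight(W=1) = 1/2
Total weight = 1/12 + 1/2 = 7/12
P(W=0 | obs) = 1/12 / 7/12 = 1/7
P(W=1 | obs) = 1/2 / 7/12 = 6/7

P(W = 0 | obs) = 1/7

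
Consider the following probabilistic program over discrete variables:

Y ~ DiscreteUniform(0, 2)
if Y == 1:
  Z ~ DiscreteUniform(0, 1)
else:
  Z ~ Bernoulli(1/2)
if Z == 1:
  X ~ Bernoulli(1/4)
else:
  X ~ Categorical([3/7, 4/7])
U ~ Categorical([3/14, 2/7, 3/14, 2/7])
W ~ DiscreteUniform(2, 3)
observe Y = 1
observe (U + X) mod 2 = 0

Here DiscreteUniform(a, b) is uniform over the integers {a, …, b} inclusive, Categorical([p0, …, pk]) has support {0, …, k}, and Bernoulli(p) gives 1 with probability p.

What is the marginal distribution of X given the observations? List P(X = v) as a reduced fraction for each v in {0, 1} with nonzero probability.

P(X=0) = 99/191, P(X=1) = 92/191

Enumerate traces; 16 have nonzero weight after conditioning:
  (Y=1, Z=0, X=0, U=0, W=2) weight 3/392
  (Y=1, Z=0, X=0, U=0, W=3) weight 3/392
  (Y=1, Z=0, X=0, U=2, W=2) weight 3/392
  (Y=1, Z=0, X=0, U=2, W=3) weight 3/392
  (Y=1, Z=0, X=1, U=1, W=2) weight 2/147
  (Y=1, Z=0, X=1, U=1, W=3) weight 2/147
  (Y=1, Z=0, X=1, U=3, W=2) weight 2/147
  (Y=1, Z=0, X=1, U=3, W=3) weight 2/147
  … 8 more
Group by X:
  weight(X=0) = 33/392
  weight(X=1) = 23/294
Total weight = 33/392 + 23/294 = 191/1176
P(X=0 | obs) = 33/392 / 191/1176 = 99/191
P(X=1 | obs) = 23/294 / 191/1176 = 92/191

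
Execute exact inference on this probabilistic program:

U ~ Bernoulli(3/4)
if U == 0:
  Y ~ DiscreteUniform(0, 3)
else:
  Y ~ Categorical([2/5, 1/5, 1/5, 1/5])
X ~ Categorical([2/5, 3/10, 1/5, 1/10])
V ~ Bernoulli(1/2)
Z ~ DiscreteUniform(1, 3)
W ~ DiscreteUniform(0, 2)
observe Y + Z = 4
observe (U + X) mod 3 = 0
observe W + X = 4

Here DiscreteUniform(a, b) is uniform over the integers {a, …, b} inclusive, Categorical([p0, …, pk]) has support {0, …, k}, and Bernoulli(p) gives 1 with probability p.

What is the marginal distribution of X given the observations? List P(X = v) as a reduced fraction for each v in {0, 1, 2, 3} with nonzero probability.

P(X=2) = 24/29, P(X=3) = 5/29

Enumerate traces; 12 have nonzero weight after conditioning:
  (U=0, Y=1, X=3, V=0, Z=3, W=1) weight 1/2880
  (U=0, Y=1, X=3, V=1, Z=3, W=1) weight 1/2880
  (U=0, Y=2, X=3, V=0, Z=2, W=1) weight 1/2880
  (U=0, Y=2, X=3, V=1, Z=2, W=1) weight 1/2880
  (U=0, Y=3, X=3, V=0, Z=1, W=1) weight 1/2880
  (U=0, Y=3, X=3, V=1, Z=1, W=1) weight 1/2880
  (U=1, Y=1, X=2, V=0, Z=3, W=2) weight 1/600
  (U=1, Y=1, X=2, V=1, Z=3, W=2) weight 1/600
  … 4 more
Group by X:
  weight(X=2) = 1/100
  weight(X=3) = 1/480
Total weight = 1/100 + 1/480 = 29/2400
P(X=2 | obs) = 1/100 / 29/2400 = 24/29
P(X=3 | obs) = 1/480 / 29/2400 = 5/29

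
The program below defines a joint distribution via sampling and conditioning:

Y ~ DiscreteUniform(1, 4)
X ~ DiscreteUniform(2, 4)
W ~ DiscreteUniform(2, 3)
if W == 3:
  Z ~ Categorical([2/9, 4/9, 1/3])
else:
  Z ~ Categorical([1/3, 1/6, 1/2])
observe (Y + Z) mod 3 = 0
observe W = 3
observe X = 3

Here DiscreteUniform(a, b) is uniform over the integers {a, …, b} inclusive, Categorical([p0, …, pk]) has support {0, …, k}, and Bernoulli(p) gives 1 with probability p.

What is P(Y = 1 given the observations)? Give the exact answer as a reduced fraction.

P(Y = 1 | obs) = 1/4

Enumerate traces; 4 have nonzero weight after conditioning:
  (Y=1, X=3, W=3, Z=2) weight 1/72
  (Y=2, X=3, W=3, Z=1) weight 1/54
  (Y=3, X=3, W=3, Z=0) weight 1/108
  (Y=4, X=3, W=3, Z=2) weight 1/72
Group by Y:
  weight(Y=1) = 1/72
  weight(Y=2) = 1/54
  weight(Y=3) = 1/108
  weight(Y=4) = 1/72
Total weight = 1/72 + 1/54 + 1/108 + 1/72 = 1/18
P(Y=1 | obs) = 1/72 / 1/18 = 1/4
P(Y=2 | obs) = 1/54 / 1/18 = 1/3
P(Y=3 | obs) = 1/108 / 1/18 = 1/6
P(Y=4 | obs) = 1/72 / 1/18 = 1/4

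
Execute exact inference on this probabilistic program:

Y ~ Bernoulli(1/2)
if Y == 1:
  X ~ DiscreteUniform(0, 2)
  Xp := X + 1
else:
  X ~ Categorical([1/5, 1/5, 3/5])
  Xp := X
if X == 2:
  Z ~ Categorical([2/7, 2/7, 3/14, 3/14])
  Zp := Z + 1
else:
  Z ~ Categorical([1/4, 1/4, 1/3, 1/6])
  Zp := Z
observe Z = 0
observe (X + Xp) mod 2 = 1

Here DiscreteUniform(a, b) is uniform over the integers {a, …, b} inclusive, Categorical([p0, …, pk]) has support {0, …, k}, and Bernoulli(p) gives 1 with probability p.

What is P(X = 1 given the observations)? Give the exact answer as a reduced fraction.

P(X = 1 | obs) = 7/22

Enumerate traces; 3 have nonzero weight after conditioning:
  (Y=1, X=0, Z=0) weight 1/24
  (Y=1, X=1, Z=0) weight 1/24
  (Y=1, X=2, Z=0) weight 1/21
Group by X:
  weight(X=0) = 1/24
  weight(X=1) = 1/24
  weight(X=2) = 1/21
Total weight = 1/24 + 1/24 + 1/21 = 11/84
P(X=0 | obs) = 1/24 / 11/84 = 7/22
P(X=1 | obs) = 1/24 / 11/84 = 7/22
P(X=2 | obs) = 1/21 / 11/84 = 4/11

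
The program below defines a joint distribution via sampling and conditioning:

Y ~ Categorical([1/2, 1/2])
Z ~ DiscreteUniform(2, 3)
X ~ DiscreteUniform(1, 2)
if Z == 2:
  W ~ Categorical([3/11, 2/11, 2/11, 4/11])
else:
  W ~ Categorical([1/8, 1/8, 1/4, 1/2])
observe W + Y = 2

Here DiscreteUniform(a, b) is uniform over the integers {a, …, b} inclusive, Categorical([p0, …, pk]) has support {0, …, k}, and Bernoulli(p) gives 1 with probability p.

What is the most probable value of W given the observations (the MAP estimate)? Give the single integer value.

Enumerate traces; 8 have nonzero weight after conditioning:
  (Y=0, Z=2, X=1, W=2) weight 1/44
  (Y=0, Z=2, X=2, W=2) weight 1/44
  (Y=0, Z=3, X=1, W=2) weight 1/32
  (Y=0, Z=3, X=2, W=2) weight 1/32
  (Y=1, Z=2, X=1, W=1) weight 1/44
  (Y=1, Z=2, X=2, W=1) weight 1/44
  (Y=1, Z=3, X=1, W=1) weight 1/64
  (Y=1, Z=3, X=2, W=1) weight 1/64
Group by W:
  weight(W=1) = 27/352
  weight(W=2) = 19/176
Total weight = 27/352 + 19/176 = 65/352
P(W=1 | obs) = 27/352 / 65/352 = 27/65
P(W=2 | obs) = 19/176 / 65/352 = 38/65
argmax = 2

argmax_v P(W = v | obs) = 2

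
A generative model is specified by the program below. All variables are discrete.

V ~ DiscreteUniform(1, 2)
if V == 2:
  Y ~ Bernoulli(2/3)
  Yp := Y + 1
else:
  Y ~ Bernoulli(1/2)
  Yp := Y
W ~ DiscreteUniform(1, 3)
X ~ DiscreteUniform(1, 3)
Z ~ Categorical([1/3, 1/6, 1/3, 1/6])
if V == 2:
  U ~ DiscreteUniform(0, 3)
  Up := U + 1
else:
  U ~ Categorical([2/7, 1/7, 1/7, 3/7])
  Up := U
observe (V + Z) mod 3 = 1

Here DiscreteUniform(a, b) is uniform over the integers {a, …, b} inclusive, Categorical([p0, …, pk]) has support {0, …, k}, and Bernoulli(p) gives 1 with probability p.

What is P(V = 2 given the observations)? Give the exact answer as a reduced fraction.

P(V = 2 | obs) = 2/5

Enumerate traces; 216 have nonzero weight after conditioning:
  (V=1, Y=0, W=1, X=1, Z=0, U=0) weight 1/378
  (V=1, Y=0, W=1, X=1, Z=0, U=1) weight 1/756
  (V=1, Y=0, W=1, X=1, Z=0, U=2) weight 1/756
  (V=1, Y=0, W=1, X=1, Z=0, U=3) weight 1/252
  (V=1, Y=0, W=1, X=1, Z=3, U=0) weight 1/756
  (V=1, Y=0, W=1, X=1, Z=3, U=1) weight 1/1512
  (V=1, Y=0, W=1, X=1, Z=3, U=2) weight 1/1512
  (V=1, Y=0, W=1, X=1, Z=3, U=3) weight 1/504
  (V=2, Y=0, W=1, X=1, Z=2, U=0) weight 1/648
  … 207 more
Group by V:
  weight(V=1) = 1/4
  weight(V=2) = 1/6
Total weight = 1/4 + 1/6 = 5/12
P(V=1 | obs) = 1/4 / 5/12 = 3/5
P(V=2 | obs) = 1/6 / 5/12 = 2/5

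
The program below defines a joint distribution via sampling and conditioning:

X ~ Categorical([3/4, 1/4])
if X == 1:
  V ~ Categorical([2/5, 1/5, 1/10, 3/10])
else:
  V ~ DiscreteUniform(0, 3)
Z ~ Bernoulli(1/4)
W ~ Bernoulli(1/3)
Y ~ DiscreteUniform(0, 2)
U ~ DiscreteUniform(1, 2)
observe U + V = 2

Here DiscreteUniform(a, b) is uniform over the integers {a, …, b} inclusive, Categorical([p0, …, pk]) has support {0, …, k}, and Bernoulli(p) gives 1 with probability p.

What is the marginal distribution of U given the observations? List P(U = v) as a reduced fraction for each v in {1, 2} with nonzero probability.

P(U=1) = 19/42, P(U=2) = 23/42

Enumerate traces; 48 have nonzero weight after conditioning:
  (X=0, V=0, Z=0, W=0, Y=0, U=2) weight 1/64
  (X=0, V=0, Z=0, W=0, Y=1, U=2) weight 1/64
  (X=0, V=0, Z=0, W=0, Y=2, U=2) weight 1/64
  (X=0, V=0, Z=0, W=1, Y=0, U=2) weight 1/128
  (X=0, V=0, Z=0, W=1, Y=1, U=2) weight 1/128
  (X=0, V=0, Z=0, W=1, Y=2, U=2) weight 1/128
  (X=0, V=0, Z=1, W=0, Y=0, U=2) weight 1/192
  (X=0, V=0, Z=1, W=0, Y=1, U=2) weight 1/192
  (X=0, V=1, Z=0, W=0, Y=0, U=1) weight 1/64
  … 39 more
Group by U:
  weight(U=1) = 19/160
  weight(U=2) = 23/160
Total weight = 19/160 + 23/160 = 21/80
P(U=1 | obs) = 19/160 / 21/80 = 19/42
P(U=2 | obs) = 23/160 / 21/80 = 23/42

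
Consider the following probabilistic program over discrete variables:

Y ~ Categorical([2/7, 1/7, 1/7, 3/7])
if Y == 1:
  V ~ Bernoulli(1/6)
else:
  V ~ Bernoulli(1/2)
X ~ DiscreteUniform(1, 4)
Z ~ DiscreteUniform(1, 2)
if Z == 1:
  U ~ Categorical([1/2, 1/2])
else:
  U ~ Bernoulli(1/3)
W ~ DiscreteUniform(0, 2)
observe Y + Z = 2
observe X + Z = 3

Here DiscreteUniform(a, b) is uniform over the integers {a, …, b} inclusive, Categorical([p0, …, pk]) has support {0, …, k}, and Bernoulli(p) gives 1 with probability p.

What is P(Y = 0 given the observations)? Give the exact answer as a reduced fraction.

P(Y = 0 | obs) = 2/3

Enumerate traces; 24 have nonzero weight after conditioning:
  (Y=0, V=0, X=1, Z=2, U=0, W=0) weight 1/252
  (Y=0, V=0, X=1, Z=2, U=0, W=1) weight 1/252
  (Y=0, V=0, X=1, Z=2, U=0, W=2) weight 1/252
  (Y=0, V=0, X=1, Z=2, U=1, W=0) weight 1/504
  (Y=0, V=0, X=1, Z=2, U=1, W=1) weight 1/504
  (Y=0, V=0, X=1, Z=2, U=1, W=2) weight 1/504
  (Y=0, V=1, X=1, Z=2, U=0, W=0) weight 1/252
  (Y=0, V=1, X=1, Z=2, U=0, W=1) weight 1/252
  (Y=1, V=0, X=2, Z=1, U=0, W=0) weight 5/2016
  … 15 more
Group by Y:
  weight(Y=0) = 1/28
  weight(Y=1) = 1/56
Total weight = 1/28 + 1/56 = 3/56
P(Y=0 | obs) = 1/28 / 3/56 = 2/3
P(Y=1 | obs) = 1/56 / 3/56 = 1/3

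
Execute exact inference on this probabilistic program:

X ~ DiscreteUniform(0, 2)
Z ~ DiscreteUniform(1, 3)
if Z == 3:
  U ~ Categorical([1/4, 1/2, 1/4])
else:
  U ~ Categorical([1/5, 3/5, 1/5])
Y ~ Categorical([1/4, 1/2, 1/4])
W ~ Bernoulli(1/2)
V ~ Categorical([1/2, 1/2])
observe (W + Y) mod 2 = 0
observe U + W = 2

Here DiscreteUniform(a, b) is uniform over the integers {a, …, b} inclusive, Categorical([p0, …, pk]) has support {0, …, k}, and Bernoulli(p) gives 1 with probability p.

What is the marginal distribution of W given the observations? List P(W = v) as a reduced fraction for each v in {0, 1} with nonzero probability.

Enumerate traces; 54 have nonzero weight after conditioning:
  (X=0, Z=1, U=1, Y=1, W=1, V=0) weight 1/120
  (X=0, Z=1, U=1, Y=1, W=1, V=1) weight 1/120
  (X=0, Z=1, U=2, Y=0, W=0, V=0) weight 1/720
  (X=0, Z=1, U=2, Y=0, W=0, V=1) weight 1/720
  (X=0, Z=1, U=2, Y=2, W=0, V=0) weight 1/720
  (X=0, Z=1, U=2, Y=2, W=0, V=1) weight 1/720
  (X=0, Z=2, U=1, Y=1, W=1, V=0) weight 1/120
  (X=0, Z=2, U=1, Y=1, W=1, V=1) weight 1/120
  … 46 more
Group by W:
  weight(W=0) = 13/240
  weight(W=1) = 17/120
Total weight = 13/240 + 17/120 = 47/240
P(W=0 | obs) = 13/240 / 47/240 = 13/47
P(W=1 | obs) = 17/120 / 47/240 = 34/47

P(W=0) = 13/47, P(W=1) = 34/47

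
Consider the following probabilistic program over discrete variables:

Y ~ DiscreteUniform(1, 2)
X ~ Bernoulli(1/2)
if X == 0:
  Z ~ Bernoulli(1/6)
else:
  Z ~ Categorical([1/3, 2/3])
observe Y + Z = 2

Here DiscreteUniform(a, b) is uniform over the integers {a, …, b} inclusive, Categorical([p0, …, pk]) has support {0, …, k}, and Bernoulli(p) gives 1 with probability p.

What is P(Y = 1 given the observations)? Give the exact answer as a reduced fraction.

Enumerate traces; 4 have nonzero weight after conditioning:
  (Y=1, X=0, Z=1) weight 1/24
  (Y=1, X=1, Z=1) weight 1/6
  (Y=2, X=0, Z=0) weight 5/24
  (Y=2, X=1, Z=0) weight 1/12
Group by Y:
  weight(Y=1) = 5/24
  weight(Y=2) = 7/24
Total weight = 5/24 + 7/24 = 1/2
P(Y=1 | obs) = 5/24 / 1/2 = 5/12
P(Y=2 | obs) = 7/24 / 1/2 = 7/12

P(Y = 1 | obs) = 5/12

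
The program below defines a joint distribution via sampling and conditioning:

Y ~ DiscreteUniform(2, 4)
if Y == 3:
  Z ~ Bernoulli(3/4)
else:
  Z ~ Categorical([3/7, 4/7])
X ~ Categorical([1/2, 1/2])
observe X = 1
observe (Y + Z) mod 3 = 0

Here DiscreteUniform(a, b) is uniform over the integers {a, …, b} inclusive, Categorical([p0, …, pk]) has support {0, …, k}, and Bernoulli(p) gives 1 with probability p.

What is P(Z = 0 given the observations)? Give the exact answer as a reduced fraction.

Enumerate traces; 2 have nonzero weight after conditioning:
  (Y=2, Z=1, X=1) weight 2/21
  (Y=3, Z=0, X=1) weight 1/24
Group by Z:
  weight(Z=0) = 1/24
  weight(Z=1) = 2/21
Total weight = 1/24 + 2/21 = 23/168
P(Z=0 | obs) = 1/24 / 23/168 = 7/23
P(Z=1 | obs) = 2/21 / 23/168 = 16/23

P(Z = 0 | obs) = 7/23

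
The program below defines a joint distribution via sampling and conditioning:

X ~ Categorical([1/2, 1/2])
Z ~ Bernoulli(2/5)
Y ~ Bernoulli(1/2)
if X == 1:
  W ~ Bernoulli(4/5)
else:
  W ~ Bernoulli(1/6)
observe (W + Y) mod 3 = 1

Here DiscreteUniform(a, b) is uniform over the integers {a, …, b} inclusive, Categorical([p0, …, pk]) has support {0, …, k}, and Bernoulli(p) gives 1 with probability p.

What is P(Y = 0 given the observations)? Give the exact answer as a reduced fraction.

Enumerate traces; 8 have nonzero weight after conditioning:
  (X=0, Z=0, Y=0, W=1) weight 1/40
  (X=0, Z=0, Y=1, W=0) weight 1/8
  (X=0, Z=1, Y=0, W=1) weight 1/60
  (X=0, Z=1, Y=1, W=0) weight 1/12
  (X=1, Z=0, Y=0, W=1) weight 3/25
  (X=1, Z=0, Y=1, W=0) weight 3/100
  (X=1, Z=1, Y=0, W=1) weight 2/25
  (X=1, Z=1, Y=1, W=0) weight 1/50
Group by Y:
  weight(Y=0) = 29/120
  weight(Y=1) = 31/120
Total weight = 29/120 + 31/120 = 1/2
P(Y=0 | obs) = 29/120 / 1/2 = 29/60
P(Y=1 | obs) = 31/120 / 1/2 = 31/60

P(Y = 0 | obs) = 29/60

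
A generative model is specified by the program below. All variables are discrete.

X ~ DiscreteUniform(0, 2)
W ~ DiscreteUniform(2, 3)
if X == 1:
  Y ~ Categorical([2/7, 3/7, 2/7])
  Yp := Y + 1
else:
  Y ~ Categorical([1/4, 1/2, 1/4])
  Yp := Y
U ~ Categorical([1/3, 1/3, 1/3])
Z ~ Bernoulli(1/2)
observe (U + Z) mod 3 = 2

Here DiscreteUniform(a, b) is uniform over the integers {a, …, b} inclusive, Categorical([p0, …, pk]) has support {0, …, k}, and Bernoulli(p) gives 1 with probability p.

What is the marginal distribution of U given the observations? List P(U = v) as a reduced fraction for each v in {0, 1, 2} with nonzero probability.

P(U=1) = 1/2, P(U=2) = 1/2

Enumerate traces; 36 have nonzero weight after conditioning:
  (X=0, W=2, Y=0, U=1, Z=1) weight 1/144
  (X=0, W=2, Y=0, U=2, Z=0) weight 1/144
  (X=0, W=2, Y=1, U=1, Z=1) weight 1/72
  (X=0, W=2, Y=1, U=2, Z=0) weight 1/72
  (X=0, W=2, Y=2, U=1, Z=1) weight 1/144
  (X=0, W=2, Y=2, U=2, Z=0) weight 1/144
  (X=0, W=3, Y=0, U=1, Z=1) weight 1/144
  (X=0, W=3, Y=0, U=2, Z=0) weight 1/144
  … 28 more
Group by U:
  weight(U=1) = 1/6
  weight(U=2) = 1/6
Total weight = 1/6 + 1/6 = 1/3
P(U=1 | obs) = 1/6 / 1/3 = 1/2
P(U=2 | obs) = 1/6 / 1/3 = 1/2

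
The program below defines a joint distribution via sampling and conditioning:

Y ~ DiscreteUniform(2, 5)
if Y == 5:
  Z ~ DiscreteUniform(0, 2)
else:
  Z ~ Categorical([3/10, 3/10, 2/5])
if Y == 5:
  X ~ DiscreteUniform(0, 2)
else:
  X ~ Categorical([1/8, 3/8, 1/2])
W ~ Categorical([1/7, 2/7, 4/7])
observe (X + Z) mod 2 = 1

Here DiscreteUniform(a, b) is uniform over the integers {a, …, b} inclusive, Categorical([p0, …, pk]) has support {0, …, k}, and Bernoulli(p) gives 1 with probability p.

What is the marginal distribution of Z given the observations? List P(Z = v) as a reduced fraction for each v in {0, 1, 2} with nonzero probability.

P(Z=0) = 1/4, P(Z=1) = 565/1292, P(Z=2) = 101/323

Enumerate traces; 48 have nonzero weight after conditioning:
  (Y=2, Z=0, X=1, W=0) weight 9/2240
  (Y=2, Z=0, X=1, W=1) weight 9/1120
  (Y=2, Z=0, X=1, W=2) weight 9/560
  (Y=2, Z=1, X=0, W=0) weight 3/2240
  (Y=2, Z=1, X=0, W=1) weight 3/1120
  (Y=2, Z=1, X=0, W=2) weight 3/560
  (Y=2, Z=1, X=2, W=0) weight 3/560
  (Y=2, Z=1, X=2, W=1) weight 3/280
  (Y=2, Z=2, X=1, W=0) weight 3/560
  … 39 more
Group by Z:
  weight(Z=0) = 323/2880
  weight(Z=1) = 113/576
  weight(Z=2) = 101/720
Total weight = 323/2880 + 113/576 + 101/720 = 323/720
P(Z=0 | obs) = 323/2880 / 323/720 = 1/4
P(Z=1 | obs) = 113/576 / 323/720 = 565/1292
P(Z=2 | obs) = 101/720 / 323/720 = 101/323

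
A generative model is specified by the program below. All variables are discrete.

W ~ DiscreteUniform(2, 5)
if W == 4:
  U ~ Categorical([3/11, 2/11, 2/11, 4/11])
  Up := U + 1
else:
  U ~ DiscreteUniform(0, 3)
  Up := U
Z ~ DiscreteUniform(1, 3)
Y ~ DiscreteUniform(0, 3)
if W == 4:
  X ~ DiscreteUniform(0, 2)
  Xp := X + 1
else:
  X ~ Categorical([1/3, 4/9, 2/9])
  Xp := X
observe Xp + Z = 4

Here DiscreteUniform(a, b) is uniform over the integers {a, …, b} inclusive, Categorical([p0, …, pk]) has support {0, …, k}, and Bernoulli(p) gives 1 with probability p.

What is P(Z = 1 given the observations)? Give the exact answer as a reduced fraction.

P(Z = 1 | obs) = 1/9

Enumerate traces; 144 have nonzero weight after conditioning:
  (W=2, U=0, Z=2, Y=0, X=2) weight 1/864
  (W=2, U=0, Z=2, Y=1, X=2) weight 1/864
  (W=2, U=0, Z=2, Y=2, X=2) weight 1/864
  (W=2, U=0, Z=2, Y=3, X=2) weight 1/864
  (W=2, U=0, Z=3, Y=0, X=1) weight 1/432
  (W=2, U=0, Z=3, Y=1, X=1) weight 1/432
  (W=2, U=0, Z=3, Y=2, X=1) weight 1/432
  (W=2, U=0, Z=3, Y=3, X=1) weight 1/432
  (W=4, U=0, Z=1, Y=0, X=2) weight 1/528
  … 135 more
Group by Z:
  weight(Z=1) = 1/36
  weight(Z=2) = 1/12
  weight(Z=3) = 5/36
Total weight = 1/36 + 1/12 + 5/36 = 1/4
P(Z=1 | obs) = 1/36 / 1/4 = 1/9
P(Z=2 | obs) = 1/12 / 1/4 = 1/3
P(Z=3 | obs) = 5/36 / 1/4 = 5/9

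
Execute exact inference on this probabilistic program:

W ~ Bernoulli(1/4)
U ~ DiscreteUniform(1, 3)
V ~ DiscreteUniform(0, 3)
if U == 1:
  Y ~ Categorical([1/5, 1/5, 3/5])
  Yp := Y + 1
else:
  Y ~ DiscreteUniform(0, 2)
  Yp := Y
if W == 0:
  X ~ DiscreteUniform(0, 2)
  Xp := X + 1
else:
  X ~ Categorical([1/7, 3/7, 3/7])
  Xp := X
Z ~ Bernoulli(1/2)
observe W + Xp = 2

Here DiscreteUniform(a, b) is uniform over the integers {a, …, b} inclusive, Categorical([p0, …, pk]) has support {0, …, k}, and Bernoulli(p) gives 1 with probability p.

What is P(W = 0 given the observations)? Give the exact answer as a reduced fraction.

Enumerate traces; 144 have nonzero weight after conditioning:
  (W=0, U=1, V=0, Y=0, X=1, Z=0) weight 1/480
  (W=0, U=1, V=0, Y=0, X=1, Z=1) weight 1/480
  (W=0, U=1, V=0, Y=1, X=1, Z=0) weight 1/480
  (W=0, U=1, V=0, Y=1, X=1, Z=1) weight 1/480
  (W=0, U=1, V=0, Y=2, X=1, Z=0) weight 1/160
  (W=0, U=1, V=0, Y=2, X=1, Z=1) weight 1/160
  (W=0, U=1, V=1, Y=0, X=1, Z=0) weight 1/480
  (W=0, U=1, V=1, Y=0, X=1, Z=1) weight 1/480
  (W=1, U=1, V=0, Y=0, X=1, Z=0) weight 1/1120
  … 135 more
Group by W:
  weight(W=0) = 1/4
  weight(W=1) = 3/28
Total weight = 1/4 + 3/28 = 5/14
P(W=0 | obs) = 1/4 / 5/14 = 7/10
P(W=1 | obs) = 3/28 / 5/14 = 3/10

P(W = 0 | obs) = 7/10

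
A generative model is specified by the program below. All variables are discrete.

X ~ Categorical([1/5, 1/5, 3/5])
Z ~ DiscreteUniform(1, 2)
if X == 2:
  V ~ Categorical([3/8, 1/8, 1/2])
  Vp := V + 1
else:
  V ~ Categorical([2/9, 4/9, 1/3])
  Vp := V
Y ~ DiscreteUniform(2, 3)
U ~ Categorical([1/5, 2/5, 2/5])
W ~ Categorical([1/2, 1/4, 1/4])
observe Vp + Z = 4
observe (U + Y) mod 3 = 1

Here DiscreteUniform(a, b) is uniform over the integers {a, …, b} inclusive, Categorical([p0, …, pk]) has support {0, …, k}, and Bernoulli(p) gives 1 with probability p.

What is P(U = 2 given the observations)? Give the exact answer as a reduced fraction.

P(U = 2 | obs) = 1/2

Enumerate traces; 24 have nonzero weight after conditioning:
  (X=0, Z=2, V=2, Y=2, U=2, W=0) weight 1/300
  (X=0, Z=2, V=2, Y=2, U=2, W=1) weight 1/600
  (X=0, Z=2, V=2, Y=2, U=2, W=2) weight 1/600
  (X=0, Z=2, V=2, Y=3, U=1, W=0) weight 1/300
  (X=0, Z=2, V=2, Y=3, U=1, W=1) weight 1/600
  (X=0, Z=2, V=2, Y=3, U=1, W=2) weight 1/600
  (X=1, Z=2, V=2, Y=2, U=2, W=0) weight 1/300
  (X=1, Z=2, V=2, Y=2, U=2, W=1) weight 1/600
  … 16 more
Group by U:
  weight(U=1) = 61/1200
  weight(U=2) = 61/1200
Total weight = 61/1200 + 61/1200 = 61/600
P(U=1 | obs) = 61/1200 / 61/600 = 1/2
P(U=2 | obs) = 61/1200 / 61/600 = 1/2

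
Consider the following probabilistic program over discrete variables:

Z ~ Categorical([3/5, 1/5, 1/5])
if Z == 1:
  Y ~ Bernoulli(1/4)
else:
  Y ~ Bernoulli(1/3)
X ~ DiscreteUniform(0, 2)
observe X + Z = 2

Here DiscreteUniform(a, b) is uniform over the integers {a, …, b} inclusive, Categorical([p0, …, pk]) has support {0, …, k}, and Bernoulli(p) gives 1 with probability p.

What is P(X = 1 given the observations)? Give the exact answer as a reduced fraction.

Enumerate traces; 6 have nonzero weight after conditioning:
  (Z=0, Y=0, X=2) weight 2/15
  (Z=0, Y=1, X=2) weight 1/15
  (Z=1, Y=0, X=1) weight 1/20
  (Z=1, Y=1, X=1) weight 1/60
  (Z=2, Y=0, X=0) weight 2/45
  (Z=2, Y=1, X=0) weight 1/45
Group by X:
  weight(X=0) = 1/15
  weight(X=1) = 1/15
  weight(X=2) = 1/5
Total weight = 1/15 + 1/15 + 1/5 = 1/3
P(X=0 | obs) = 1/15 / 1/3 = 1/5
P(X=1 | obs) = 1/15 / 1/3 = 1/5
P(X=2 | obs) = 1/5 / 1/3 = 3/5

P(X = 1 | obs) = 1/5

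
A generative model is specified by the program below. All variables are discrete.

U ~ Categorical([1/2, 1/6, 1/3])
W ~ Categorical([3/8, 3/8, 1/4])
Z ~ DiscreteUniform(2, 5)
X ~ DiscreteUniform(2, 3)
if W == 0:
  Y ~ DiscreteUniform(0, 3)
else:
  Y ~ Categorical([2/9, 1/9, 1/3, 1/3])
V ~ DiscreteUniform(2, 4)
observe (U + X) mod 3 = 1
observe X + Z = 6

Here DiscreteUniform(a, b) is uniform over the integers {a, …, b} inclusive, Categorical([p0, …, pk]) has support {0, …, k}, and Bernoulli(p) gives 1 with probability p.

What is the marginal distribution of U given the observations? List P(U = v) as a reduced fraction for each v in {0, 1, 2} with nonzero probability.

P(U=1) = 1/3, P(U=2) = 2/3

Enumerate traces; 72 have nonzero weight after conditioning:
  (U=1, W=0, Z=3, X=3, Y=0, V=2) weight 1/1536
  (U=1, W=0, Z=3, X=3, Y=0, V=3) weight 1/1536
  (U=1, W=0, Z=3, X=3, Y=0, V=4) weight 1/1536
  (U=1, W=0, Z=3, X=3, Y=1, V=2) weight 1/1536
  (U=1, W=0, Z=3, X=3, Y=1, V=3) weight 1/1536
  (U=1, W=0, Z=3, X=3, Y=1, V=4) weight 1/1536
  (U=1, W=0, Z=3, X=3, Y=2, V=2) weight 1/1536
  (U=1, W=0, Z=3, X=3, Y=2, V=3) weight 1/1536
  (U=2, W=0, Z=4, X=2, Y=0, V=2) weight 1/768
  … 63 more
Group by U:
  weight(U=1) = 1/48
  weight(U=2) = 1/24
Total weight = 1/48 + 1/24 = 1/16
P(U=1 | obs) = 1/48 / 1/16 = 1/3
P(U=2 | obs) = 1/24 / 1/16 = 2/3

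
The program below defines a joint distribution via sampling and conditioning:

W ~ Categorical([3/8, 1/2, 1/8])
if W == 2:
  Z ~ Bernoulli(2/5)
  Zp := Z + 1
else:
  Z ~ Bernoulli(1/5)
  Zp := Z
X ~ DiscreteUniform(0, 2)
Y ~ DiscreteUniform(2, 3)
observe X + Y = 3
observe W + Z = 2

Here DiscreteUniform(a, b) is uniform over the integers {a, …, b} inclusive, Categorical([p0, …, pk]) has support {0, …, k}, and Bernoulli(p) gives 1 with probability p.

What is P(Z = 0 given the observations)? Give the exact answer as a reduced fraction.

P(Z = 0 | obs) = 3/7

Enumerate traces; 4 have nonzero weight after conditioning:
  (W=1, Z=1, X=0, Y=3) weight 1/60
  (W=1, Z=1, X=1, Y=2) weight 1/60
  (W=2, Z=0, X=0, Y=3) weight 1/80
  (W=2, Z=0, X=1, Y=2) weight 1/80
Group by Z:
  weight(Z=0) = 1/40
  weight(Z=1) = 1/30
Total weight = 1/40 + 1/30 = 7/120
P(Z=0 | obs) = 1/40 / 7/120 = 3/7
P(Z=1 | obs) = 1/30 / 7/120 = 4/7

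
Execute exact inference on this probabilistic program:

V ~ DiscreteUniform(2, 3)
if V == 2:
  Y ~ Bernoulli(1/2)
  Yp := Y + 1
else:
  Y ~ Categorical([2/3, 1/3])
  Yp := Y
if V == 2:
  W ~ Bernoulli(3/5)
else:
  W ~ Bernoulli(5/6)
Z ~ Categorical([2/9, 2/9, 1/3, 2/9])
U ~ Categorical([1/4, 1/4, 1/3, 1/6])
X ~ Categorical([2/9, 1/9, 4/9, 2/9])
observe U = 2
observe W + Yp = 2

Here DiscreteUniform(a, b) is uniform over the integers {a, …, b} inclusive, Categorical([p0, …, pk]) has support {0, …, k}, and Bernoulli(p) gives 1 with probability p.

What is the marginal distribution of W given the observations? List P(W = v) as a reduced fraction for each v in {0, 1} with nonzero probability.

P(W=0) = 9/35, P(W=1) = 26/35

Enumerate traces; 48 have nonzero weight after conditioning:
  (V=2, Y=0, W=1, Z=0, U=2, X=0) weight 1/405
  (V=2, Y=0, W=1, Z=0, U=2, X=1) weight 1/810
  (V=2, Y=0, W=1, Z=0, U=2, X=2) weight 2/405
  (V=2, Y=0, W=1, Z=0, U=2, X=3) weight 1/405
  (V=2, Y=0, W=1, Z=1, U=2, X=0) weight 1/405
  (V=2, Y=0, W=1, Z=1, U=2, X=1) weight 1/810
  (V=2, Y=0, W=1, Z=1, U=2, X=2) weight 2/405
  (V=2, Y=0, W=1, Z=1, U=2, X=3) weight 1/405
  (V=2, Y=1, W=0, Z=0, U=2, X=0) weight 2/1215
  … 39 more
Group by W:
  weight(W=0) = 1/30
  weight(W=1) = 13/135
Total weight = 1/30 + 13/135 = 7/54
P(W=0 | obs) = 1/30 / 7/54 = 9/35
P(W=1 | obs) = 13/135 / 7/54 = 26/35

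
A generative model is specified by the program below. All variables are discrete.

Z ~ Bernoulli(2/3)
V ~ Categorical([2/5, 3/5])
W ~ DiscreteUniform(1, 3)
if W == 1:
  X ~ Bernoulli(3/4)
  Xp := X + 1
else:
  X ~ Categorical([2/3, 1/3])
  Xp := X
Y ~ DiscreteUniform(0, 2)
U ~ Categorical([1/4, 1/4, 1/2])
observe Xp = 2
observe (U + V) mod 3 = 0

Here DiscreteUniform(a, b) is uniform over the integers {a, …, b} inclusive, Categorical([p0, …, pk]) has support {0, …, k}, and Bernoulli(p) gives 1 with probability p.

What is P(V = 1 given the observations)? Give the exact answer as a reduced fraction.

Enumerate traces; 12 have nonzero weight after conditioning:
  (Z=0, V=0, W=1, X=1, Y=0, U=0) weight 1/360
  (Z=0, V=0, W=1, X=1, Y=1, U=0) weight 1/360
  (Z=0, V=0, W=1, X=1, Y=2, U=0) weight 1/360
  (Z=0, V=1, W=1, X=1, Y=0, U=2) weight 1/120
  (Z=0, V=1, W=1, X=1, Y=1, U=2) weight 1/120
  (Z=0, V=1, W=1, X=1, Y=2, U=2) weight 1/120
  (Z=1, V=0, W=1, X=1, Y=0, U=0) weight 1/180
  (Z=1, V=0, W=1, X=1, Y=1, U=0) weight 1/180
  … 4 more
Group by V:
  weight(V=0) = 1/40
  weight(V=1) = 3/40
Total weight = 1/40 + 3/40 = 1/10
P(V=0 | obs) = 1/40 / 1/10 = 1/4
P(V=1 | obs) = 3/40 / 1/10 = 3/4

P(V = 1 | obs) = 3/4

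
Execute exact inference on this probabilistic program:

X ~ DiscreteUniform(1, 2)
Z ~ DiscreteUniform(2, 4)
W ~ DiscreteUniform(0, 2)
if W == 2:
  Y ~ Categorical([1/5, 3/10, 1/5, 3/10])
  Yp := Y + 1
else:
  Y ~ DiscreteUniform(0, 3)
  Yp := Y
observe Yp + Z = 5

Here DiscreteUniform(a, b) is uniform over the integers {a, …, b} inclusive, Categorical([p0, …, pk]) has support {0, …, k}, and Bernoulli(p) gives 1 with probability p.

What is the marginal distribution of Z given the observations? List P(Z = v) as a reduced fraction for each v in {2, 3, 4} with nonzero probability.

P(Z=2) = 7/22, P(Z=3) = 4/11, P(Z=4) = 7/22

Enumerate traces; 18 have nonzero weight after conditioning:
  (X=1, Z=2, W=0, Y=3) weight 1/72
  (X=1, Z=2, W=1, Y=3) weight 1/72
  (X=1, Z=2, W=2, Y=2) weight 1/90
  (X=1, Z=3, W=0, Y=2) weight 1/72
  (X=1, Z=3, W=1, Y=2) weight 1/72
  (X=1, Z=3, W=2, Y=1) weight 1/60
  (X=1, Z=4, W=0, Y=1) weight 1/72
  (X=1, Z=4, W=1, Y=1) weight 1/72
  … 10 more
Group by Z:
  weight(Z=2) = 7/90
  weight(Z=3) = 4/45
  weight(Z=4) = 7/90
Total weight = 7/90 + 4/45 + 7/90 = 11/45
P(Z=2 | obs) = 7/90 / 11/45 = 7/22
P(Z=3 | obs) = 4/45 / 11/45 = 4/11
P(Z=4 | obs) = 7/90 / 11/45 = 7/22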